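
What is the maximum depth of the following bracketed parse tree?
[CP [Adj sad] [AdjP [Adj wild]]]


Count bracket nesting levels:
'[' at pos 0: depth = 1
'[' at pos 4: depth = 2
'[' at pos 14: depth = 2
'[' at pos 20: depth = 3
Maximum depth reached: 3

3


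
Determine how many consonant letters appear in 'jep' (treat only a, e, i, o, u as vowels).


Consonants in 'jep': j, p = 2 consonants.

2


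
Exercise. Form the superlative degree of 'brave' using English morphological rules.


Apply superlative formation (ends in e: add -st): 'brave' -> 'bravest'.

bravest


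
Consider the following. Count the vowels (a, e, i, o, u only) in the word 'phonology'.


Vowels in 'phonology': o, o, o = 3 vowels.

3


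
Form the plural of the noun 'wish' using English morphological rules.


Apply rule: Add -es (sibilant/fricative ending). 'wish' becomes 'wishes'.

wishes


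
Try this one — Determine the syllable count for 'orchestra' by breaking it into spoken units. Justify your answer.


Break 'orchestra' into syllables: or-ches-tra -> or | ches | tra = 3 syllables

3 syllables


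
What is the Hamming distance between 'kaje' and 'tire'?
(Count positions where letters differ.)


Alignment:
Position 1: 'k' vs 't' = DIFFER
Position 2: 'a' vs 'i' = DIFFER
Position 3: 'j' vs 'r' = DIFFER
Position 4: 'e' vs 'e' = match
Total differences: 3

3


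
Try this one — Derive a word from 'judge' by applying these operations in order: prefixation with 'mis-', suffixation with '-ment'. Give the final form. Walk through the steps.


Step 1: Add prefix 'mis-' to 'judge' = 'misjudge'
Step 2: Add suffix '-ment' to 'misjudge' = 'misjudgment'

misjudgment


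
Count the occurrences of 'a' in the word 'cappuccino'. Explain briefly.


Letter 'a' in 'cappuccino': found at position(s) 2 = 1 occurrence(s).

1


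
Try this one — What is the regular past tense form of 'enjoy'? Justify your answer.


Apply rule: Add -ed. 'enjoy' becomes 'enjoyed'.

enjoyed


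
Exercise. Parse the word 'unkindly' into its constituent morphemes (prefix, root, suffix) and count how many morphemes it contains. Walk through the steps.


Step 1: Identify prefix: 'un' (meaning: not/reverse)
Step 2: Identify root: 'kind'
Step 3: Identify suffix(es): 'ly'
Decomposition: un- (prefix: not/reverse) + kind (root) + -ly (suffix: in manner of)
Total morphemes: 3

3 morphemes (un- (prefix: not/reverse) + kind (root) + -ly (suffix: in manner of))


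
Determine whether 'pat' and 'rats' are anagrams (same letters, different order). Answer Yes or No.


Sorted letters of 'pat': 'apt'
Sorted letters of 'rats': 'arst'
They do not match.

No


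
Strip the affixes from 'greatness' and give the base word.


Remove suffix '-ness' from 'greatness' to get root 'great'.

great


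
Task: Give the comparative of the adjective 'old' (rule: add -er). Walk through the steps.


Apply comparative formation (add -er): 'old' -> 'older'.

older


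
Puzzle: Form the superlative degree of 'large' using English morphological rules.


Apply superlative formation (ends in e: add -st): 'large' -> 'largest'.

largest


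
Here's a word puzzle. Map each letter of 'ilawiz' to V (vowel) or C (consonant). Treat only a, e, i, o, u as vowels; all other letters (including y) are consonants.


Letter mapping: i = V, l = C, a = V, w = C, i = V, z = C.

VCVCVC


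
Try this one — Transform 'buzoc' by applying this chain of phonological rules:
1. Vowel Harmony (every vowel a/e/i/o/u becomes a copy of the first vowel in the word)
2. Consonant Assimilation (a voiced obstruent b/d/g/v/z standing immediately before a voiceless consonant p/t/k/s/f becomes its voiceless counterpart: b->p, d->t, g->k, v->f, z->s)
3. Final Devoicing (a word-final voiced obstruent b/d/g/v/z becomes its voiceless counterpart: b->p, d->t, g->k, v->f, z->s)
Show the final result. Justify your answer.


Starting form: 'buzoc'
Rule 1: Vowel Harmony: all vowels become 'u' (matching first vowel). 'buzoc' -> 'buzuc'
Rule 2: Consonant Assimilation: no voiced obstruent (b/d/g/v/z) stands immediately before a voiceless consonant (p/t/k/s/f). No change.
Rule 3: Final Devoicing: final consonant 'c' is not one of the voiced obstruents b/d/g/v/z. No change.
Final form: 'buzuc'

buzuc


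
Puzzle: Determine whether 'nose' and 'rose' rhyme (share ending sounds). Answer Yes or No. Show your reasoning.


Rime (stressed vowel + following sounds) of 'nose': -ose = /oʊz/
Rime of 'rose': -ose = /oʊz/
/oʊz/ and /oʊz/ are the same ending sound, so the words rhyme.

Yes


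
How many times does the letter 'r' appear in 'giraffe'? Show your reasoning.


Letter 'r' in 'giraffe': found at position(s) 3 = 1 occurrence(s).

1


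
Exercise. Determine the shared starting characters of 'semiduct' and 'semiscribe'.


Compare from the start: 4 characters match: 'semi'. Mismatch at position 5: 'd' vs 's'.

semi


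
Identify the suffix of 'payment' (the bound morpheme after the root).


The word 'payment' = 'pay' (root) + '-ment' (suffix). The suffix is '-ment'.

ment


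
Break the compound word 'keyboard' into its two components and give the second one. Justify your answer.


Split 'keyboard' into 'key' + 'board'. The second part is 'board'.

board


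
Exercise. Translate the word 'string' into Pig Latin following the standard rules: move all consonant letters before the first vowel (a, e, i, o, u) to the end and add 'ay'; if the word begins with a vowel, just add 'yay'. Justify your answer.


'string': move consonant cluster 'str' to end and add 'ay': 'ingstray'.

ingstray


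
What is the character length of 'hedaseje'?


Spell out 'hedaseje' and number each letter: h(1), e(2), d(3), a(4), s(5), e(6), j(7), e(8). Total: 8 letters.

8


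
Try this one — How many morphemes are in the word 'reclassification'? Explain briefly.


Decomposition: re- (prefix) + class (root) + -ify (suffix) + -ation (suffix) = 4 morpheme(s)

4 morphemes


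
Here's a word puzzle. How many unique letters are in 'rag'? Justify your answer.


Unique letters in 'rag': {a, g, r} = 3 distinct letters.

3


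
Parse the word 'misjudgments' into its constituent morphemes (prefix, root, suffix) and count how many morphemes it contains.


Step 1: Identify prefix: 'mis' (meaning: wrongly)
Step 2: Identify root: 'judge'
Step 3: Identify suffix(es): 'ment, s'
Decomposition: mis- (prefix: wrongly) + judge (root) + -ment (suffix: action/result) + -s (plural)
Total morphemes: 4

4 morphemes (mis- (prefix: wrongly) + judge (root) + -ment (suffix: action/result) + -s (plural))


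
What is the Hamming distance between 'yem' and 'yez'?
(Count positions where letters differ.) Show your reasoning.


Alignment:
Position 1: 'y' vs 'y' = match
Position 2: 'e' vs 'e' = match
Position 3: 'm' vs 'z' = DIFFER
Total differences: 1

1


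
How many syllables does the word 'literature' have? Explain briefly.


Break 'literature' into syllables: lit-er-a-ture -> lit | er | a | ture = 4 syllables

4 syllables


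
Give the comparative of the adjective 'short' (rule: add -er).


Apply comparative formation (add -er): 'short' -> 'shorter'.

shorter


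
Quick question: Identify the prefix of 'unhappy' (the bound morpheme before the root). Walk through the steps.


The word 'unhappy' = 'un' (prefix) + 'happy' (root). The prefix is 'un'.

un


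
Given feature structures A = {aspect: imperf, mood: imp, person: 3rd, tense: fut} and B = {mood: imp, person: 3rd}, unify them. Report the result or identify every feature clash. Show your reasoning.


Compare features:
aspect: A=imperf vs B=_ -> unified: imperf
mood: A=imp vs B=imp -> unified: imp
person: A=3rd vs B=3rd -> unified: 3rd
tense: A=fut vs B=_ -> unified: fut
No clashes found.

Unified: {aspect: imperf, mood: imp, person: 3rd, tense: fut}


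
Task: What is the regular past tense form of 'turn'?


Apply rule: Add -ed. 'turn' becomes 'turned'.

turned


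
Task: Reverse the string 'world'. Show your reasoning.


Reverse 'world' character by character: 'dlrow'.

dlrow


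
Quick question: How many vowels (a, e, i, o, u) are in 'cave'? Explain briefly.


Vowels in 'cave': a, e = 2 vowels.

2


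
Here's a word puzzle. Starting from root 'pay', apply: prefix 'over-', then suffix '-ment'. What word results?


Step 1: Add prefix 'over-' to 'pay' = 'overpay'
Step 2: Add suffix '-ment' to 'overpay' = 'overpayment'

overpayment


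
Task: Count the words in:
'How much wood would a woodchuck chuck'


Split into words: How | much | wood | would | a | woodchuck | chuck = 7 words.

7


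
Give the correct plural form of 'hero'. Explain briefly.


Apply rule: Add -es (consonant + o). 'hero' becomes 'heroes'.

heroes


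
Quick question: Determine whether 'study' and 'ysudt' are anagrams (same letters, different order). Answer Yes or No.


Sorted letters of 'study': 'dstuy'
Sorted letters of 'ysudt': 'dstuy'
They match.

Yes


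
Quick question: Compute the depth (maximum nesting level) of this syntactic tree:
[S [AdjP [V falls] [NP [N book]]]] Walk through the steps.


Count bracket nesting levels:
'[' at pos 0: depth = 1
'[' at pos 3: depth = 2
'[' at pos 9: depth = 3
'[' at pos 19: depth = 3
'[' at pos 23: depth = 4
Maximum depth reached: 4

4


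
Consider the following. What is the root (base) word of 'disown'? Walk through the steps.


Remove prefix 'dis' from 'disown' to get root 'own'.

own


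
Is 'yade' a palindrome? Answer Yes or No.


Forward: 'yade'
Reversed: 'eday'
They differ.

No


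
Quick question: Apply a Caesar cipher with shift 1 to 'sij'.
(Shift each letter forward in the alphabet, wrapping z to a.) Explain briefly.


Shift each letter by 1: s -> t, i -> j, j -> k. Result: 'tjk'.

tjk


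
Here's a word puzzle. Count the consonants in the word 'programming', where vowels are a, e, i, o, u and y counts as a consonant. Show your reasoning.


Consonants in 'programming': p, r, g, r, m, m, n, g = 8 consonants.

8


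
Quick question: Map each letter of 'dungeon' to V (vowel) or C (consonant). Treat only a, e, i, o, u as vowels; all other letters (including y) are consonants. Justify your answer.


Letter mapping: d = C, u = V, n = C, g = C, e = V, o = V, n = C.

CVCCVVC


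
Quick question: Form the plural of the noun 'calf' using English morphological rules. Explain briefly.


Apply rule: Change -f to -ves. 'calf' becomes 'calves'.

calves


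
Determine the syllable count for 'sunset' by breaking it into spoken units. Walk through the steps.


Break 'sunset' into syllables: sun-set -> sun | set = 2 syllables

2 syllables


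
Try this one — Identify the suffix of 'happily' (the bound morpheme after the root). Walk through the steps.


The word 'happily' = 'happy' (root) + '-ly' (suffix). The suffix is '-ly'.

ly


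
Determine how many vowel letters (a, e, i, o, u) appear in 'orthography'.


Vowels in 'orthography': o, o, a = 3 vowels.

3


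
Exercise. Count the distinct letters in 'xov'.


Unique letters in 'xov': {o, v, x} = 3 distinct letters.

3


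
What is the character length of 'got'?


Spell out 'got' and number each letter: g(1), o(2), t(3). Total: 3 letters.

3


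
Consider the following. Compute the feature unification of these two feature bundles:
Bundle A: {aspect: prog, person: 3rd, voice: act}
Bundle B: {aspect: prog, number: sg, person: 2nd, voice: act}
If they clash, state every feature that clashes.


Compare features:
aspect: A=prog vs B=prog -> unified: prog
number: A=_ vs B=sg -> unified: sg
person: A=3rd vs B=2nd -> CLASH
voice: A=act vs B=act -> unified: act
Clash detected on feature 'person' (3rd vs 2nd); unification fails.

CLASH on 'person' (3rd vs 2nd)


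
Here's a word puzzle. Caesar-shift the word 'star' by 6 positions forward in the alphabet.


Shift each letter by 6: s -> y, t -> z, a -> g, r -> x. Result: 'yzgx'.

yzgx


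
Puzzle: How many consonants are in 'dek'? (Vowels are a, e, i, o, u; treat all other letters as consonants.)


Consonants in 'dek': d, k = 2 consonants.

2


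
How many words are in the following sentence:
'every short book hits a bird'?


Split into words: every | short | book | hits | a | bird = 6 words.

6


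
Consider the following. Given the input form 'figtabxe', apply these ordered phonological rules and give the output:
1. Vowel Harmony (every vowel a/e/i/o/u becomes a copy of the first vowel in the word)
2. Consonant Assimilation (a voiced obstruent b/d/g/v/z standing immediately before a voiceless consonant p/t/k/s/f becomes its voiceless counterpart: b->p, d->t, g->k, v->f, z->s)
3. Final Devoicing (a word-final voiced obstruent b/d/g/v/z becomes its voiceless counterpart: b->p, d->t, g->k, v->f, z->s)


Starting form: 'figtabxe'
Rule 1: Vowel Harmony: all vowels become 'i' (matching first vowel). 'figtabxe' -> 'figtibxi'
Rule 2: Consonant Assimilation: voiced obstruent before voiceless consonant becomes voiceless ('gt' -> 'kt'). 'figtibxi' -> 'fiktibxi'
Rule 3: Final Devoicing: the word ends in the vowel 'i', not a consonant. No change.
Final form: 'fiktibxi'

fiktibxi


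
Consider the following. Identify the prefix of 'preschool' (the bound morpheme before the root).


The word 'preschool' = 'pre' (prefix) + 'school' (root). The prefix is 'pre'.

pre


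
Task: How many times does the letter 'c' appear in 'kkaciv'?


Letter 'c' in 'kkaciv': found at position(s) 4 = 1 occurrence(s).

1


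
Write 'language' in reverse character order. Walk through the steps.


Reverse 'language' character by character: 'egaugnal'.

egaugnal


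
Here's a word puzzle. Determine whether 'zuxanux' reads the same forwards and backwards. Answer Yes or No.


Forward: 'zuxanux'
Reversed: 'xunaxuz'
They differ.

No


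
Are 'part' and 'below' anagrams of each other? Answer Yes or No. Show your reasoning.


Sorted letters of 'part': 'aprt'
Sorted letters of 'below': 'below'
They do not match.

No


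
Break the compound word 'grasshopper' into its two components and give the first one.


Split 'grasshopper' into 'grass' + 'hopper'. The first part is 'grass'.

grass


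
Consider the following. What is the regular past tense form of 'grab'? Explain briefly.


Apply rule: Double final consonant and add -ed. 'grab' becomes 'grabbed'.

grabbed


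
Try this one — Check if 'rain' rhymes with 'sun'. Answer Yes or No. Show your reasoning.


Rime (stressed vowel + following sounds) of 'rain': -ain = /eɪn/
Rime of 'sun': -un = /ʌn/
/eɪn/ and /ʌn/ are different ending sounds, so the words do not rhyme.

No


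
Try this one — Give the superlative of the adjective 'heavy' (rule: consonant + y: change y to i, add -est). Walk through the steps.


Apply superlative formation (consonant + y: change y to i, add -est): 'heavy' -> 'heaviest'.

heaviest


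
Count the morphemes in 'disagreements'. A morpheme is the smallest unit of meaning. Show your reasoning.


Decomposition: dis- (prefix) + agree (root) + -ment (suffix) + -s (plural) = 4 morpheme(s)

4 morphemes


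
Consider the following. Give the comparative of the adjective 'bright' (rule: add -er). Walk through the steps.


Apply comparative formation (add -er): 'bright' -> 'brighter'.

brighter


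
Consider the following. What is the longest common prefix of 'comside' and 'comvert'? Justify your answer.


Compare from the start: 3 characters match: 'com'. Mismatch at position 4: 's' vs 'v'.

com


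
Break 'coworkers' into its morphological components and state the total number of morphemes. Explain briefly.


Step 1: Identify prefix: 'co' (meaning: together)
Step 2: Identify root: 'work'
Step 3: Identify suffix(es): 'er, s'
Decomposition: co- (prefix: together) + work (root) + -er (suffix: one who) + -s (plural)
Total morphemes: 4

4 morphemes (co- (prefix: together) + work (root) + -er (suffix: one who) + -s (plural))


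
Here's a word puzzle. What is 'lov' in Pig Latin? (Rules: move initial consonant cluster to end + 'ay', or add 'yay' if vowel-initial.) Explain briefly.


'lov': move consonant cluster 'l' to end and add 'ay': 'ovlay'.

ovlay


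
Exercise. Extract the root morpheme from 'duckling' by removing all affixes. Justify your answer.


Remove suffix '-ling' from 'duckling' to get root 'duck'.

duck


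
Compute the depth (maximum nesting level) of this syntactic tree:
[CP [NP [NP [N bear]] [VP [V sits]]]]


Count bracket nesting levels:
'[' at pos 0: depth = 1
'[' at pos 4: depth = 2
'[' at pos 8: depth = 3
'[' at pos 12: depth = 4
'[' at pos 22: depth = 3
'[' at pos 26: depth = 4
Maximum depth reached: 4

4


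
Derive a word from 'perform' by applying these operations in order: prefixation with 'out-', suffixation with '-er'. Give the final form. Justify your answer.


Step 1: Add prefix 'out-' to 'perform' = 'outperform'
Step 2: Add suffix '-er' to 'outperform' = 'outperformer'

outperformer


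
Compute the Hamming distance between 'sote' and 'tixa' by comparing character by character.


Alignment:
Position 1: 's' vs 't' = DIFFER
Position 2: 'o' vs 'i' = DIFFER
Position 3: 't' vs 'x' = DIFFER
Position 4: 'e' vs 'a' = DIFFER
Total differences: 4

4


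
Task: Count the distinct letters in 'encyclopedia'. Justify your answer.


Unique letters in 'encyclopedia': {a, c, d, e, i, l, n, o, p, y} = 10 distinct letters.

10


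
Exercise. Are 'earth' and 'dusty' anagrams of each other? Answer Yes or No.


Sorted letters of 'earth': 'aehrt'
Sorted letters of 'dusty': 'dstuy'
They do not match.

No


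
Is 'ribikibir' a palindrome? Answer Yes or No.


Forward: 'ribikibir'
Reversed: 'ribikibir'
They are identical.

Yes


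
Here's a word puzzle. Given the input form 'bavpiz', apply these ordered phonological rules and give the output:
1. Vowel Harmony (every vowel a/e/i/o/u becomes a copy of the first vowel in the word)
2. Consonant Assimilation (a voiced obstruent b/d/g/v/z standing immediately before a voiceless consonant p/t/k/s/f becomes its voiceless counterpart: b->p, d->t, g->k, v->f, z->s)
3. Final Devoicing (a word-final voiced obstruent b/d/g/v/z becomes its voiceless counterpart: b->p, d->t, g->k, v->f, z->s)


Starting form: 'bavpiz'
Rule 1: Vowel Harmony: all vowels become 'a' (matching first vowel). 'bavpiz' -> 'bavpaz'
Rule 2: Consonant Assimilation: voiced obstruent before voiceless consonant becomes voiceless ('vp' -> 'fp'). 'bavpaz' -> 'bafpaz'
Rule 3: Final Devoicing: word-final voiced obstruent 'z' becomes voiceless 's'. 'bafpaz' -> 'bafpas'
Final form: 'bafpas'

bafpas


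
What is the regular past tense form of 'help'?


Apply rule: Add -ed. 'help' becomes 'helped'.

helped


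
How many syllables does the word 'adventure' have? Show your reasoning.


Break 'adventure' into syllables: ad-ven-ture -> ad | ven | ture = 3 syllables

3 syllables


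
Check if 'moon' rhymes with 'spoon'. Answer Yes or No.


Rime (stressed vowel + following sounds) of 'moon': -oon = /uːn/
Rime of 'spoon': -oon = /uːn/
/uːn/ and /uːn/ are the same ending sound, so the words rhyme.

Yes


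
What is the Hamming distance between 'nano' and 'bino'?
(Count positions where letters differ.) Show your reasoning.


Alignment:
Position 1: 'n' vs 'b' = DIFFER
Position 2: 'a' vs 'i' = DIFFER
Position 3: 'n' vs 'n' = match
Position 4: 'o' vs 'o' = match
Total differences: 2

2


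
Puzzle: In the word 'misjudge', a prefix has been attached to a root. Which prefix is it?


The word 'misjudge' = 'mis' (prefix) + 'judge' (root). The prefix is 'mis'.

mis


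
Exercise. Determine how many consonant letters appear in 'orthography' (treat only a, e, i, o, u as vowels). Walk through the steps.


Consonants in 'orthography': r, t, h, g, r, p, h, y = 8 consonants.

8


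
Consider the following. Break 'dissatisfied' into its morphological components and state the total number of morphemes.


Step 1: Identify prefix: 'dis' (meaning: not/apart)
Step 2: Identify root: 'satisfy'
Step 3: Identify suffix(es): 'ed'
Decomposition: dis- (prefix: not/apart) + satisfy (root) + -ed (suffix: past)
Total morphemes: 3

3 morphemes (dis- (prefix: not/apart) + satisfy (root) + -ed (suffix: past))


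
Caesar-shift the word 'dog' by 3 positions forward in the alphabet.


Shift each letter by 3: d -> g, o -> r, g -> j. Result: 'grj'.

grj


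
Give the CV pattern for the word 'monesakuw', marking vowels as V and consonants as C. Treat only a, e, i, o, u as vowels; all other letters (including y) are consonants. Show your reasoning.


Letter mapping: m = C, o = V, n = C, e = V, s = C, a = V, k = C, u = V, w = C.

CVCVCVCVC


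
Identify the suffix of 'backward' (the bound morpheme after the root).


The word 'backward' = 'back' (root) + '-ward' (suffix). The suffix is '-ward'.

ward


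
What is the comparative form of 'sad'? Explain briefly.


Apply comparative formation (double final consonant, add -er): 'sad' -> 'sadder'.

sadder


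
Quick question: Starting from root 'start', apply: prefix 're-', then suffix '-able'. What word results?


Step 1: Add prefix 're-' to 'start' = 'restart'
Step 2: Add suffix '-able' to 'restart' = 'restartable'

restartable


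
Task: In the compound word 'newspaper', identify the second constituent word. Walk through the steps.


Split 'newspaper' into 'news' + 'paper'. The second part is 'paper'.

paper


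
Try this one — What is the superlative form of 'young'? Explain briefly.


Apply superlative formation (add -est): 'young' -> 'youngest'.

youngest


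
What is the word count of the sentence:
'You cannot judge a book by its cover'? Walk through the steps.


Split into words: You | cannot | judge | a | book | by | its | cover = 8 words.

8


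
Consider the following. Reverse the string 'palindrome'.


Reverse 'palindrome' character by character: 'emordnilap'.

emordnilap


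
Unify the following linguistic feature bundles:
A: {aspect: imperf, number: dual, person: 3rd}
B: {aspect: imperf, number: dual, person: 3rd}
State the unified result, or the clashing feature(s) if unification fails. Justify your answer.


Compare features:
aspect: A=imperf vs B=imperf -> unified: imperf
number: A=dual vs B=dual -> unified: dual
person: A=3rd vs B=3rd -> unified: 3rd
No clashes found.

Unified: {aspect: imperf, number: dual, person: 3rd}


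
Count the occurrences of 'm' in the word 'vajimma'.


Letter 'm' in 'vajimma': found at position(s) 5, 6 = 2 occurrence(s).

2


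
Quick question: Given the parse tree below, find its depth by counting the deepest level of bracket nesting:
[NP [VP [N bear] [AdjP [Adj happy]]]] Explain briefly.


Count bracket nesting levels:
'[' at pos 0: depth = 1
'[' at pos 4: depth = 2
'[' at pos 8: depth = 3
'[' at pos 17: depth = 3
'[' at pos 23: depth = 4
Maximum depth reached: 4

4


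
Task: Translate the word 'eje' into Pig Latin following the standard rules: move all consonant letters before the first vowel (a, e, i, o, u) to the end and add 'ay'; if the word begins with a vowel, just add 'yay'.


'eje' starts with a vowel, so add 'yay': 'ejeyay'.

ejeyay


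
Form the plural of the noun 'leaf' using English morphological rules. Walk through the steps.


Apply rule: Change -f to -ves. 'leaf' becomes 'leaves'.

leaves


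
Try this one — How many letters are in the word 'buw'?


Spell out 'buw' and number each letter: b(1), u(2), w(3). Total: 3 letters.

3


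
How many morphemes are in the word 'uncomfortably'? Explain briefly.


Decomposition: un- (prefix) + comfort (root) + -able (suffix) + -ly (suffix) = 4 morpheme(s)

4 morphemes


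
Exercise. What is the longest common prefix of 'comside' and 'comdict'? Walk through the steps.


Compare from the start: 3 characters match: 'com'. Mismatch at position 4: 's' vs 'd'.

com


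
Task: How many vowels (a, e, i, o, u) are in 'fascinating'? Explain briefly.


Vowels in 'fascinating': a, i, a, i = 4 vowels.

4


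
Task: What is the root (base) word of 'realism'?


Remove suffix '-ism' from 'realism' to get root 'real'.

real


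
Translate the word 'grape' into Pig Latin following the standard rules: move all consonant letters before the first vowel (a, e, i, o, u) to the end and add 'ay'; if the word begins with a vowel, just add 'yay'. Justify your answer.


'grape': move consonant cluster 'gr' to end and add 'ay': 'apegray'.

apegray


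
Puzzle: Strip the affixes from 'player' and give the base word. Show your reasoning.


Remove suffix '-er' from 'player' to get root 'play'.

play


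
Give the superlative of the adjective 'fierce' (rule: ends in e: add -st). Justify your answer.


Apply superlative formation (ends in e: add -st): 'fierce' -> 'fiercest'.

fiercest


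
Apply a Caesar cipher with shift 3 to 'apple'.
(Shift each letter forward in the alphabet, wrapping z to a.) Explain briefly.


Shift each letter by 3: a -> d, p -> s, p -> s, l -> o, e -> h. Result: 'dssoh'.

dssoh


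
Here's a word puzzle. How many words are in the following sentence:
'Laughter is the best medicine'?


Split into words: Laughter | is | the | best | medicine = 5 words.

5


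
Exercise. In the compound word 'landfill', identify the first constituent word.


Split 'landfill' into 'land' + 'fill'. The first part is 'land'.

land


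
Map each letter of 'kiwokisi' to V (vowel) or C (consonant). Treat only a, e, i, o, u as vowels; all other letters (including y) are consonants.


Letter mapping: k = C, i = V, w = C, o = V, k = C, i = V, s = C, i = V.

CVCVCVCV


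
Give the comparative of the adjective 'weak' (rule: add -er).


Apply comparative formation (add -er): 'weak' -> 'weaker'.

weaker


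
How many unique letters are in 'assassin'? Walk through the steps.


Unique letters in 'assassin': {a, i, n, s} = 4 distinct letters.

4


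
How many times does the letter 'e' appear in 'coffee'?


Letter 'e' in 'coffee': found at position(s) 5, 6 = 2 occurrence(s).

2


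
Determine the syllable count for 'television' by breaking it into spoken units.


Break 'television' into syllables: tel-e-vi-sion -> tel | e | vi | sion = 4 syllables

4 syllables


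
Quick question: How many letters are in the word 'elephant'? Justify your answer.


Spell out 'elephant' and number each letter: e(1), l(2), e(3), p(4), h(5), a(6), n(7), t(8). Total: 8 letters.

8


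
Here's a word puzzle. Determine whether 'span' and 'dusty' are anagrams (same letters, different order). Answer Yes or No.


Sorted letters of 'span': 'anps'
Sorted letters of 'dusty': 'dstuy'
They do not match.

No


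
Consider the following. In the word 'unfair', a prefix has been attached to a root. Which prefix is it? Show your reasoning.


The word 'unfair' = 'un' (prefix) + 'fair' (root). The prefix is 'un'.

un


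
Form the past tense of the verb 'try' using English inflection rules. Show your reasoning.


Apply rule: Change -y to -ied. 'try' becomes 'tried'.

tried


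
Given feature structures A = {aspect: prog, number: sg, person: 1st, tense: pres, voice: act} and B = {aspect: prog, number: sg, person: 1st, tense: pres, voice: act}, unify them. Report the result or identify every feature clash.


Compare features:
aspect: A=prog vs B=prog -> unified: prog
number: A=sg vs B=sg -> unified: sg
person: A=1st vs B=1st -> unified: 1st
tense: A=pres vs B=pres -> unified: pres
voice: A=act vs B=act -> unified: act
No clashes found.

Unified: {aspect: prog, number: sg, person: 1st, tense: pres, voice: act}


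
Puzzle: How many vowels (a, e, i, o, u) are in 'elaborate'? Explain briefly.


Vowels in 'elaborate': e, a, o, a, e = 5 vowels.

5


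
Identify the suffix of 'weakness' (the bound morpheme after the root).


The word 'weakness' = 'weak' (root) + '-ness' (suffix). The suffix is '-ness'.

ness


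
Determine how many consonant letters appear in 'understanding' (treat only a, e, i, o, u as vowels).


Consonants in 'understanding': n, d, r, s, t, n, d, n, g = 9 consonants.

9


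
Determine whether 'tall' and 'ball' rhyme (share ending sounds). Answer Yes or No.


Rime (stressed vowel + following sounds) of 'tall': -all = /ɔːl/
Rime of 'ball': -all = /ɔːl/
/ɔːl/ and /ɔːl/ are the same ending sound, so the words rhyme.

Yes


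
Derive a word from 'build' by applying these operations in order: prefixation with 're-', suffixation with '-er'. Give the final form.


Step 1: Add prefix 're-' to 'build' = 'rebuild'
Step 2: Add suffix '-er' to 'rebuild' = 'rebuilder'

rebuilder


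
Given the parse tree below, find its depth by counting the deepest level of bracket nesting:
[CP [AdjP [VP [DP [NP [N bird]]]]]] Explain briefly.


Count bracket nesting levels:
'[' at pos 0: depth = 1
'[' at pos 4: depth = 2
'[' at pos 10: depth = 3
'[' at pos 14: depth = 4
'[' at pos 18: depth = 5
'[' at pos 22: depth = 6
Maximum depth reached: 6

6


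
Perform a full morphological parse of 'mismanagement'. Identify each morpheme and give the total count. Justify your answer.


Step 1: Identify prefix: 'mis' (meaning: wrongly)
Step 2: Identify root: 'manage'
Step 3: Identify suffix(es): 'ment'
Decomposition: mis- (prefix: wrongly) + manage (root) + -ment (suffix: action/result)
Total morphemes: 3

3 morphemes (mis- (prefix: wrongly) + manage (root) + -ment (suffix: action/result))


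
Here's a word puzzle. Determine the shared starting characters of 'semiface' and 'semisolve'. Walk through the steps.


Compare from the start: 4 characters match: 'semi'. Mismatch at position 5: 'f' vs 's'.

semi


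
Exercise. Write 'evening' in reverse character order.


Reverse 'evening' character by character: 'gnineve'.

gnineve


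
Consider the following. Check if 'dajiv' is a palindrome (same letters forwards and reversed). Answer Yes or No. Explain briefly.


Forward: 'dajiv'
Reversed: 'vijad'
They differ.

No


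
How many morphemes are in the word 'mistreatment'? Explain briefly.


Decomposition: mis- (prefix) + treat (root) + -ment (suffix) = 3 morpheme(s)

3 morphemes


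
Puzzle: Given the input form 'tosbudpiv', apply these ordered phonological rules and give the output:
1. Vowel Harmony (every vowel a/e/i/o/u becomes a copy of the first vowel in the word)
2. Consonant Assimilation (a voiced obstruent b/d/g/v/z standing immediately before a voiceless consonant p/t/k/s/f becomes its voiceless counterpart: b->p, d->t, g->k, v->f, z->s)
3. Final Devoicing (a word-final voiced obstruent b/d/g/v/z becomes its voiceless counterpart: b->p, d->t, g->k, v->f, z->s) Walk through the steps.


Starting form: 'tosbudpiv'
Rule 1: Vowel Harmony: all vowels become 'o' (matching first vowel). 'tosbudpiv' -> 'tosbodpov'
Rule 2: Consonant Assimilation: voiced obstruent before voiceless consonant becomes voiceless ('dp' -> 'tp'). 'tosbodpov' -> 'tosbotpov'
Rule 3: Final Devoicing: word-final voiced obstruent 'v' becomes voiceless 'f'. 'tosbotpov' -> 'tosbotpof'
Final form: 'tosbotpof'

tosbotpof


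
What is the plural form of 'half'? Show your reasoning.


Apply rule: Change -f to -ves. 'half' becomes 'halves'.

halves


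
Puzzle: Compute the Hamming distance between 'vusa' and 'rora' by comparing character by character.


Alignment:
Position 1: 'v' vs 'r' = DIFFER
Position 2: 'u' vs 'o' = DIFFER
Position 3: 's' vs 'r' = DIFFER
Position 4: 'a' vs 'a' = match
Total differences: 3

3


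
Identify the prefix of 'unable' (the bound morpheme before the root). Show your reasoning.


The word 'unable' = 'un' (prefix) + 'able' (root). The prefix is 'un'.

un


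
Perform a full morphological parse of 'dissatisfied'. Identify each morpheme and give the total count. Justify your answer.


Step 1: Identify prefix: 'dis' (meaning: not/apart)
Step 2: Identify root: 'satisfy'
Step 3: Identify suffix(es): 'ed'
Decomposition: dis- (prefix: not/apart) + satisfy (root) + -ed (suffix: past)
Total morphemes: 3

3 morphemes (dis- (prefix: not/apart) + satisfy (root) + -ed (suffix: past))


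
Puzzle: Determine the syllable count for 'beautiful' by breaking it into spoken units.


Break 'beautiful' into syllables: beau-ti-ful -> beau | ti | ful = 3 syllables

3 syllables


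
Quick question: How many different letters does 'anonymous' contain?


Unique letters in 'anonymous': {a, m, n, o, s, u, y} = 7 distinct letters.

7


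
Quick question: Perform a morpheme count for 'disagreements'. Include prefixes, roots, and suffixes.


Decomposition: dis- (prefix) + agree (root) + -ment (suffix) + -s (plural) = 4 morpheme(s)

4 morphemes


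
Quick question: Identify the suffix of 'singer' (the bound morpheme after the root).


The word 'singer' = 'sing' (root) + '-er' (suffix). The suffix is '-er'.

er


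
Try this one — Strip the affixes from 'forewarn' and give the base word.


Remove prefix 'fore' from 'forewarn' to get root 'warn'.

warn


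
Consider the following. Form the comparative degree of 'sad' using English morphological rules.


Apply comparative formation (double final consonant, add -er): 'sad' -> 'sadder'.

sadder


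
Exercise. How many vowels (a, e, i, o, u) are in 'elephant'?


Vowels in 'elephant': e, e, a = 3 vowels.

3


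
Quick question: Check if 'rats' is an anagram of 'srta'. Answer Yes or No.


Sorted letters of 'rats': 'arst'
Sorted letters of 'srta': 'arst'
They match.

Yes


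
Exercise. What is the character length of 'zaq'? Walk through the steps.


Spell out 'zaq' and number each letter: z(1), a(2), q(3). Total: 3 letters.

3


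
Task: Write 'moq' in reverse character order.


Reverse 'moq' character by character: 'qom'.

qom


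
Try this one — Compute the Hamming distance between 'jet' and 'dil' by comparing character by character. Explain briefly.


Alignment:
Position 1: 'j' vs 'd' = DIFFER
Position 2: 'e' vs 'i' = DIFFER
Position 3: 't' vs 'l' = DIFFER
Total differences: 3

3


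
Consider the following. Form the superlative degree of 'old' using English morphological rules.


Apply superlative formation (add -est): 'old' -> 'oldest'.

oldest


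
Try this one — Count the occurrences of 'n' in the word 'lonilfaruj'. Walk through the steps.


Letter 'n' in 'lonilfaruj': found at position(s) 3 = 1 occurrence(s).

1


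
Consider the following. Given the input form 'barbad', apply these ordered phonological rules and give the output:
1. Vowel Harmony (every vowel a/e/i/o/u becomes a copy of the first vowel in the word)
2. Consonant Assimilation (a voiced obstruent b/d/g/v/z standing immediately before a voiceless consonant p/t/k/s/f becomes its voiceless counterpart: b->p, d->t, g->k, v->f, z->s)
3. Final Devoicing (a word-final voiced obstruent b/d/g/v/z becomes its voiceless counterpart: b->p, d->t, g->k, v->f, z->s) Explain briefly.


Starting form: 'barbad'
Rule 1: Vowel Harmony: all vowels already match. No change.
Rule 2: Consonant Assimilation: no voiced obstruent (b/d/g/v/z) stands immediately before a voiceless consonant (p/t/k/s/f). No change.
Rule 3: Final Devoicing: word-final voiced obstruent 'd' becomes voiceless 't'. 'barbad' -> 'barbat'
Final form: 'barbat'

barbat


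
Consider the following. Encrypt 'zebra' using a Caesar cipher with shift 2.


Shift each letter by 2: z -> b, e -> g, b -> d, r -> t, a -> c. Result: 'bgdtc'.

bgdtc


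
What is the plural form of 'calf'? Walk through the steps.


Apply rule: Change -f to -ves. 'calf' becomes 'calves'.

calves


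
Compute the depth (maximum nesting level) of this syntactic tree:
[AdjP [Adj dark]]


Count bracket nesting levels:
'[' at pos 0: depth = 1
'[' at pos 6: depth = 2
Maximum depth reached: 2

2


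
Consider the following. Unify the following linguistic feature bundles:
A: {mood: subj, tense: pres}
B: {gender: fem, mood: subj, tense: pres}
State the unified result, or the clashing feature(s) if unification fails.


Compare features:
gender: A=_ vs B=fem -> unified: fem
mood: A=subj vs B=subj -> unified: subj
tense: A=pres vs B=pres -> unified: pres
No clashes found.

Unified: {gender: fem, mood: subj, tense: pres}


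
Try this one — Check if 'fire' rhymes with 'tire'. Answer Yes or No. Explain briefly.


Rime (stressed vowel + following sounds) of 'fire': -ire = /aɪər/
Rime of 'tire': -ire = /aɪər/
/aɪər/ and /aɪər/ are the same ending sound, so the words rhyme.

Yes


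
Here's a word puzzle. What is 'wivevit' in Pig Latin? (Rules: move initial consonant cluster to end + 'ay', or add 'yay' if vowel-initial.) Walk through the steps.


'wivevit': move consonant cluster 'w' to end and add 'ay': 'ivevitway'.

ivevitway


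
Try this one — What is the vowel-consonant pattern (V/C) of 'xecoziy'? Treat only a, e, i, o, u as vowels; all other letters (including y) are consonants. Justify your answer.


Letter mapping: x = C, e = V, c = C, o = V, z = C, i = V, y = C.

CVCVCVC


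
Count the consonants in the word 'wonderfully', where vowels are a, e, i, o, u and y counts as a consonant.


Consonants in 'wonderfully': w, n, d, r, f, l, l, y = 8 consonants.

8


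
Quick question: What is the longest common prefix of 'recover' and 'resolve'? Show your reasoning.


Compare from the start: 2 characters match: 're'. Mismatch at position 3: 'c' vs 's'.

re


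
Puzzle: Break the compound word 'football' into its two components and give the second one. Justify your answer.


Split 'football' into 'foot' + 'ball'. The second part is 'ball'.

ball


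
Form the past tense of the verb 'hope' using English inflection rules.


Apply rule: Add -d (word ends in -e). 'hope' becomes 'hoped'.

hoped


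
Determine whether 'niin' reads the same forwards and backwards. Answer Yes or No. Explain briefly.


Forward: 'niin'
Reversed: 'niin'
They are identical.

Yes


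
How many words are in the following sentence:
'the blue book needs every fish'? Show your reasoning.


Split into words: the | blue | book | needs | every | fish = 6 words.

6


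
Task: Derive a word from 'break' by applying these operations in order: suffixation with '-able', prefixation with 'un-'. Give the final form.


Step 1: Add suffix '-able' to 'break' = 'breakable'
Step 2: Add prefix 'un-' to 'breakable' = 'unbreakable'

unbreakable


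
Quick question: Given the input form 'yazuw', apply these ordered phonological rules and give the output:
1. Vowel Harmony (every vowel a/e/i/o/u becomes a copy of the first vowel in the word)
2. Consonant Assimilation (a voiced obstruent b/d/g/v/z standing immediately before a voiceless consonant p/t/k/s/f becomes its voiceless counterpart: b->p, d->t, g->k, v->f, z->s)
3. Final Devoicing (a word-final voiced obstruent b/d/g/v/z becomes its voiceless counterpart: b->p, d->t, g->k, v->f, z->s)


Starting form: 'yazuw'
Rule 1: Vowel Harmony: all vowels become 'a' (matching first vowel). 'yazuw' -> 'yazaw'
Rule 2: Consonant Assimilation: no voiced obstruent (b/d/g/v/z) stands immediately before a voiceless consonant (p/t/k/s/f). No change.
Rule 3: Final Devoicing: final consonant 'w' is not one of the voiced obstruents b/d/g/v/z. No change.
Final form: 'yazaw'

yazaw


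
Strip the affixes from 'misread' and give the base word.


Remove prefix 'mis' from 'misread' to get root 'read'.

read


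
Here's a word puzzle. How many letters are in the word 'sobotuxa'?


Spell out 'sobotuxa' and number each letter: s(1), o(2), b(3), o(4), t(5), u(6), x(7), a(8). Total: 8 letters.

8
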